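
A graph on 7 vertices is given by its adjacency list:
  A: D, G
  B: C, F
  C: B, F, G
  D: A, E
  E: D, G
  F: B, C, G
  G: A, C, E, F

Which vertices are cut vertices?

G

Removing G increases the component count from 1 to 2, so G is a cut vertex.
By contrast removing B leaves 1 component; it is not a cut vertex. No other vertex is a cut vertex either.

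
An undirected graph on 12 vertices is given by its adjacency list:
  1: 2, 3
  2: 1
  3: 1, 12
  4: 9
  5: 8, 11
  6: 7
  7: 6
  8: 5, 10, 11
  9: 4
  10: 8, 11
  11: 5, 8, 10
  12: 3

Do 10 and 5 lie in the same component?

From 10 we can reach 5, 8, 10, 11, which includes 5.

Yes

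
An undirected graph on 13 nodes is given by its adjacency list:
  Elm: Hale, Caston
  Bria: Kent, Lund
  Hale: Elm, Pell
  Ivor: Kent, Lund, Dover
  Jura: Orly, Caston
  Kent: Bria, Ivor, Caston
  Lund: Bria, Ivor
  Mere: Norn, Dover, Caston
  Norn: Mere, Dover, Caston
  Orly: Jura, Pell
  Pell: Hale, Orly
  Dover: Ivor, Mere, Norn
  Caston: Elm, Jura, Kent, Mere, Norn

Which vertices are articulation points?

Removing Caston increases the component count from 1 to 2, so Caston is a cut vertex.
By contrast removing Dover leaves 1 component; it is not a cut vertex. No other vertex is a cut vertex either.

Caston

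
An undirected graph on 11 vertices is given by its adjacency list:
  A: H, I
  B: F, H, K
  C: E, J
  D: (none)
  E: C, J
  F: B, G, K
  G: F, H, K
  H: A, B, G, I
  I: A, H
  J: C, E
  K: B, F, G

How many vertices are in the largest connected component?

D is isolated — a component by itself.
Starting from C we can reach C, E, J. That is one component of size 3.
Starting from A we can reach A, B, F, G, H, I, K. That is one component of size 7.
The largest has 7 vertices.

7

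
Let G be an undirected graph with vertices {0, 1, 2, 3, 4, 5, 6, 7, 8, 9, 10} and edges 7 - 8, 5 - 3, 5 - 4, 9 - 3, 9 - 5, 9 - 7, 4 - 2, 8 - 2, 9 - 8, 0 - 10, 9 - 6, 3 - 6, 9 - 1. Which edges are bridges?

0-10, 1-9

The edges on the cycle 9-5-4-2-8-7-9 are not bridges since each lies on that cycle.
But removing 1 - 9 disconnects 1 from 9; removing 0 - 10 disconnects 0 from 10 — these are bridges.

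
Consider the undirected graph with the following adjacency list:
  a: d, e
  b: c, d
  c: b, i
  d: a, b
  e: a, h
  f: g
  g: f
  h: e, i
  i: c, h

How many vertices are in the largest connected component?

7

Starting from f we can reach f, g. That is one component of size 2.
Starting from a we can reach a, b, c, d, e, h, i. That is one component of size 7.
The largest has 7 vertices.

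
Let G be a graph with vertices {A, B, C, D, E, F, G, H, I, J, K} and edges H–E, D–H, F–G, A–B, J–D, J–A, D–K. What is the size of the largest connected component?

7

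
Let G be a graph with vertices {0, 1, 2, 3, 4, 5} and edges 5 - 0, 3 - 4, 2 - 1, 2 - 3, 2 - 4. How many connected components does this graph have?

2

Starting from 0 we can reach 0, 5. That is one component of size 2.
Starting from 1 we can reach 1, 2, 3, 4. That is one component of size 4.
Total: 2 components.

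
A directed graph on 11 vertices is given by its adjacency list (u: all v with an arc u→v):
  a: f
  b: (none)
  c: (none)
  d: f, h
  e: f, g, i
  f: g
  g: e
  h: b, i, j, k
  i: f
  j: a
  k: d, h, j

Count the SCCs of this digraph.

6

{e, f, g, i} are all mutually reachable — one SCC of size 4.
{d, h, k} are all mutually reachable — one SCC of size 3.
{j} is an SCC by itself.
{b} is an SCC by itself.
{a} is an SCC by itself.
(and 1 more singleton SCC)
That gives 6 strongly connected components.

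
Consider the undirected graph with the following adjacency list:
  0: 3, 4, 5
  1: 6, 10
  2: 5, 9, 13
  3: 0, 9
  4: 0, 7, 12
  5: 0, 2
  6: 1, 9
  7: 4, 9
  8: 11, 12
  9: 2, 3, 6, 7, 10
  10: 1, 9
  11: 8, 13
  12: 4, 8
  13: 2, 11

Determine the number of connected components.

Starting from 0 we can reach 0, 1, 2, 3, 4, 5, 6, 7, 8, 9, 10, 11, 12, 13. That is one component of size 14.
Total: 1 component.

1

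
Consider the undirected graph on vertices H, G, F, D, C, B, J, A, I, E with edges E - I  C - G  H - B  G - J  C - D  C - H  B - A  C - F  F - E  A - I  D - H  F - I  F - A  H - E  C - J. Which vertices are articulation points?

C

Removing C increases the component count from 1 to 2, so C is a cut vertex.
By contrast removing D leaves 1 component; it is not a cut vertex. No other vertex is a cut vertex either.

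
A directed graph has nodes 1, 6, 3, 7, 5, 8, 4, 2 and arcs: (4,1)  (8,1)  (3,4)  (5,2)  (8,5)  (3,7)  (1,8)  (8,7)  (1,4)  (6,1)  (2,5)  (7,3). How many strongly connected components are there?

3

{1, 3, 4, 7, 8} are all mutually reachable — one SCC of size 5.
{2, 5} are all mutually reachable — one SCC of size 2.
{6} is an SCC by itself.
That gives 3 strongly connected components.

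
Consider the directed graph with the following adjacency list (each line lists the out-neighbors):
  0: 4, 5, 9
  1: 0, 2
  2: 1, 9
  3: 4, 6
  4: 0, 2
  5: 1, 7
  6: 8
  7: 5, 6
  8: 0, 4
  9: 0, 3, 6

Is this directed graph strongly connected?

Yes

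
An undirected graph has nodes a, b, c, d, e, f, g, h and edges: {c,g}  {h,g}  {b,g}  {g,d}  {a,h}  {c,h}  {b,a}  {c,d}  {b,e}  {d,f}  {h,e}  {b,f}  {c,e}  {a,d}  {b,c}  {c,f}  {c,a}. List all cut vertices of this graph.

none

Removing g, for instance, still leaves 1 component. No single vertex removal increases the component count — the graph has no articulation points.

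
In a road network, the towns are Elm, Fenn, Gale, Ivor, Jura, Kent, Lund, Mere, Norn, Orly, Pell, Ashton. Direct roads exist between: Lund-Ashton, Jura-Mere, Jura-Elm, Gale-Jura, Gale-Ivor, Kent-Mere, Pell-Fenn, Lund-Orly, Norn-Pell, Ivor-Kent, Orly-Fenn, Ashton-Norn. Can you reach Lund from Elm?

The component containing Elm is {Elm, Gale, Ivor, Jura, Kent, Mere}, and Lund is not in it.

No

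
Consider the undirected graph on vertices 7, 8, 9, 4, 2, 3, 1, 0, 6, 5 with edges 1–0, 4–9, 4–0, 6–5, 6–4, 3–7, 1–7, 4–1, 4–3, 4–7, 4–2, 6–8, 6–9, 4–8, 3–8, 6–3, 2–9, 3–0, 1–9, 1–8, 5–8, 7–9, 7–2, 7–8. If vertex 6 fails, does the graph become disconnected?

Deleting 6 leaves 1 component (was 1) (its neighbors 3, 4, 5, 8, 9 remain connected to each other), so 6 is not a cut vertex.

No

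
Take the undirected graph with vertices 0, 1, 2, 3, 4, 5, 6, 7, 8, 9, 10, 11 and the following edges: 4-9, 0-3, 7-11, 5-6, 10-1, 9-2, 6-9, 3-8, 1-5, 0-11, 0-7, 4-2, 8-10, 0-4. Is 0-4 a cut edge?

No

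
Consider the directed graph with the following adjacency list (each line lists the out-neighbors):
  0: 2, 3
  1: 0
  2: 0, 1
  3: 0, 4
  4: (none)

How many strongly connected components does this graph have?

2

{0, 1, 2, 3} are all mutually reachable — one SCC of size 4.
{4} is an SCC by itself.
That gives 2 strongly connected components.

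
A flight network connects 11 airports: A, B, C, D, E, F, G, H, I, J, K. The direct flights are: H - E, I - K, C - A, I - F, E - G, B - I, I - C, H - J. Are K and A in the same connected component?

Yes

From K we can reach A, B, C, F, I, K, which includes A.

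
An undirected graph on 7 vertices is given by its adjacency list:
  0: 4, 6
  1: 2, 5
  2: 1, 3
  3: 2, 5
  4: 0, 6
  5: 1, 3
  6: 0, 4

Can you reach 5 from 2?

From 2 we can reach 1, 2, 3, 5, which includes 5.

Yes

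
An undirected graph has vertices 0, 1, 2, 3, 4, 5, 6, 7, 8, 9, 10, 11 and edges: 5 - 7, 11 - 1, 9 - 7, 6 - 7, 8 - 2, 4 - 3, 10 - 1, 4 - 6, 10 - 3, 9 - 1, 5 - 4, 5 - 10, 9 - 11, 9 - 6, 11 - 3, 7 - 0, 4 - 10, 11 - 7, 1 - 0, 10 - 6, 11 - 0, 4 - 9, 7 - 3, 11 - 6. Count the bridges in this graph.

1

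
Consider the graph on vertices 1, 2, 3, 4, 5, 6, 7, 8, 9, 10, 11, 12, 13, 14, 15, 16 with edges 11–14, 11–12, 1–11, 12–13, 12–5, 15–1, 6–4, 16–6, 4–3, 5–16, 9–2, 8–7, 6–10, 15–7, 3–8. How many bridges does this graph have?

4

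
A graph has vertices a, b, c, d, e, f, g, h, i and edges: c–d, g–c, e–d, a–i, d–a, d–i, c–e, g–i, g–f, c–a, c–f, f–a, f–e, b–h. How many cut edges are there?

1

The edges on the cycle g-c-e-d-i-a-f-g are not bridges since each lies on that cycle.
But removing h–b disconnects h from b — this is a bridge.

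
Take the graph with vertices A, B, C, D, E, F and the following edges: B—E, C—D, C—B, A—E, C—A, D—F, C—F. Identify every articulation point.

C

Removing C increases the component count from 1 to 2, so C is a cut vertex.
By contrast removing D leaves 1 component; it is not a cut vertex. No other vertex is a cut vertex either.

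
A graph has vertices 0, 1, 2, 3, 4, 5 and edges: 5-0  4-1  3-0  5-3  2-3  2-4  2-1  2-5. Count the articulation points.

1

Removing 2 increases the component count from 1 to 2, so 2 is a cut vertex.
By contrast removing 5 leaves 1 component; it is not a cut vertex. No other vertex is a cut vertex either.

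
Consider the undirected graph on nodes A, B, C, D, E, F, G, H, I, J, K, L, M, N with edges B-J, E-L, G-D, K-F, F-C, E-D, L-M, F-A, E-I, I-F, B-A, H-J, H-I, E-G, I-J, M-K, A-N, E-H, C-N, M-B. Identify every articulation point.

Removing E increases the component count from 1 to 2, so E is a cut vertex.
By contrast removing F leaves 1 component; it is not a cut vertex. No other vertex is a cut vertex either.

E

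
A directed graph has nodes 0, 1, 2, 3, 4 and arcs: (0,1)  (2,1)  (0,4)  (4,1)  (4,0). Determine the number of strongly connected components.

{0, 4} are all mutually reachable — one SCC of size 2.
{1} is an SCC by itself.
{2} is an SCC by itself.
{3} is an SCC by itself.
That gives 4 strongly connected components.

4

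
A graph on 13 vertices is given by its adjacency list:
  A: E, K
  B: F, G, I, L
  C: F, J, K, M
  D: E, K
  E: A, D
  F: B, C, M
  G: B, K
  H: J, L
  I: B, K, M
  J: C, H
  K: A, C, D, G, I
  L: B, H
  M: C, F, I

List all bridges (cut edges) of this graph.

The edges on the cycle K-I-M-F-C-K are not bridges since each lies on that cycle.
Every edge lies on some cycle, so there are no bridges.

none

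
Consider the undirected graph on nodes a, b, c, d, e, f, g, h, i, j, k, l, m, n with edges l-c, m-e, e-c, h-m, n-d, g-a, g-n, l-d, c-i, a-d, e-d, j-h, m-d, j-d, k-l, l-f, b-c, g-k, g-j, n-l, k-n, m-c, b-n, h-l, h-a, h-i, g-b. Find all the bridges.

The edges on the cycle g-k-n-g are not bridges since each lies on that cycle.
But removing l-f disconnects l from f — this is a bridge.

f-l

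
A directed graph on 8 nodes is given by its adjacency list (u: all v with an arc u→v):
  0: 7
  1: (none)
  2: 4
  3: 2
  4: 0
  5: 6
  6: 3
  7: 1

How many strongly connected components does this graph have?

8

{4} is an SCC by itself.
{6} is an SCC by itself.
{1} is an SCC by itself.
{3} is an SCC by itself.
{5} is an SCC by itself.
(and 3 more singleton SCCs)
That gives 8 strongly connected components.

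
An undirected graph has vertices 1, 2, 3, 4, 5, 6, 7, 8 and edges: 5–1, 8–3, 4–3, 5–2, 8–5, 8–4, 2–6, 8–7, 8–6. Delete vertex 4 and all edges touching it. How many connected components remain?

With 4 gone, the remaining components are: {1, 2, 3, 5, 6, 7, 8}.
That is 1 component.

1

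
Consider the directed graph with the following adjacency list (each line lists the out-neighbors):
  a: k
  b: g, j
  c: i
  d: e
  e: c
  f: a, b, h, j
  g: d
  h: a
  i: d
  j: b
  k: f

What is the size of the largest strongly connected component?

4

{a, f, h, k} are all mutually reachable — one SCC of size 4.
{c, d, e, i} are all mutually reachable — one SCC of size 4.
{b, j} are all mutually reachable — one SCC of size 2.
{g} is an SCC by itself.
The largest has 4 vertices.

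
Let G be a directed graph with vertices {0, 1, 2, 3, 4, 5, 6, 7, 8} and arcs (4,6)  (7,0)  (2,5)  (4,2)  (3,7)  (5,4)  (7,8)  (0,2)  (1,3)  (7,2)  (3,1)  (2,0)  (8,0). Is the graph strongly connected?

No

There is no directed path from 7 to 3, so the graph is not strongly connected.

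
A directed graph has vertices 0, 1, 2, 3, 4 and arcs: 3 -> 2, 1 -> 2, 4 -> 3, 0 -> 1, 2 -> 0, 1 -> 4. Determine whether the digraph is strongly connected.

Yes

From 4 we can reach every vertex (0, 1, 2, 3, 4), and every vertex can reach 4 (0, 1, 2, 3, 4). So the whole graph is one strongly connected component.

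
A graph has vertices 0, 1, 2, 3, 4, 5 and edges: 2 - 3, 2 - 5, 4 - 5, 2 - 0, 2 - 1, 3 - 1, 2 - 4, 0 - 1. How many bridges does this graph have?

The edges on the cycle 2-4-5-2 are not bridges since each lies on that cycle.
Every edge lies on some cycle, so there are no bridges.

0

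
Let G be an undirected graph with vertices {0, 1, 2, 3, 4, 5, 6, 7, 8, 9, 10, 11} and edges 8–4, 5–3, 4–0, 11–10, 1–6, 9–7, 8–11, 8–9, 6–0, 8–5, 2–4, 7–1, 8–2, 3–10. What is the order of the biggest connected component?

12

Starting from 0 we can reach 0, 1, 2, 3, 4, 5, 6, 7, 8, 9, 10, 11. That is one component of size 12.
The largest has 12 vertices.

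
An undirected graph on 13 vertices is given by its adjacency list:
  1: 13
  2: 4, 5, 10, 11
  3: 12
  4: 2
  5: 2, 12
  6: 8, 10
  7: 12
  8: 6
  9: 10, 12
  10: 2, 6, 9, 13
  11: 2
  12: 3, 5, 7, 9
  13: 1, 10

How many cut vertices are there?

5

Removing 2 increases the component count from 1 to 3, so 2 is a cut vertex.
Removing 6 increases the component count from 1 to 2, so 6 is a cut vertex.
Removing 10 increases the component count from 1 to 3, so 10 is a cut vertex.
Likewise 12, 13 are cut vertices.
By contrast removing 8 leaves 1 component; it is not a cut vertex. No other vertex is a cut vertex either.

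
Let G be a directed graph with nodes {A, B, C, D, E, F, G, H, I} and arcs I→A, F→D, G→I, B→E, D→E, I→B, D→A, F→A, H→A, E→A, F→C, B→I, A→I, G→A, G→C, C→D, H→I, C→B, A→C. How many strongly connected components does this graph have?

4

{A, B, C, D, E, I} are all mutually reachable — one SCC of size 6.
{H} is an SCC by itself.
{F} is an SCC by itself.
{G} is an SCC by itself.
That gives 4 strongly connected components.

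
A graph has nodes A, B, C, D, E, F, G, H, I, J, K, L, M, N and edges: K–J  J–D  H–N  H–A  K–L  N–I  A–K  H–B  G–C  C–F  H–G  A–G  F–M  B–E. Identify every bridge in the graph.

The edges on the cycle H-A-G-H are not bridges since each lies on that cycle.
But removing N–I disconnects N from I; removing A–K disconnects A from K; removing K–J disconnects K from J; removing H–N disconnects H from N — these are bridges.
In total 11 edges are bridges.

A-K, B-E, B-H, C-F, C-G, D-J, F-M, H-N, I-N, J-K, K-L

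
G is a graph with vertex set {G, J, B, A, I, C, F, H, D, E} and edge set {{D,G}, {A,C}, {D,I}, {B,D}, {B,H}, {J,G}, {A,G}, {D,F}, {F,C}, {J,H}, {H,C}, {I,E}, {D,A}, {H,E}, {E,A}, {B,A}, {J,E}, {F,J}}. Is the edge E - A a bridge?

After removing E - A, the path E-J-G-A still connects them, so the edge is not a bridge.

No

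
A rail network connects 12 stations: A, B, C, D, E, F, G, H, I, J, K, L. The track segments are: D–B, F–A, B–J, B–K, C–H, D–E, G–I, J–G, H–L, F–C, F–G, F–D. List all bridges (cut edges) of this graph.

The edges on the cycle F-D-B-J-G-F are not bridges since each lies on that cycle.
But removing K–B disconnects K from B; removing F–C disconnects F from C; removing C–H disconnects C from H; removing F–A disconnects F from A — these are bridges.
In total 7 edges are bridges.

A-F, B-K, C-F, C-H, D-E, G-I, H-L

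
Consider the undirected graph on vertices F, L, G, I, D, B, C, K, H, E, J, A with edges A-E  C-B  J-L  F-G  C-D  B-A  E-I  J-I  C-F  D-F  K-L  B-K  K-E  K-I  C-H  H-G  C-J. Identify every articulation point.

C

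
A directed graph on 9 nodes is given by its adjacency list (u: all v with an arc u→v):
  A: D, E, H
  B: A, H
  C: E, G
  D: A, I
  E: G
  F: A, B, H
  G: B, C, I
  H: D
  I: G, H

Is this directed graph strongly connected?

No

There is no directed path from C to F, so the graph is not strongly connected.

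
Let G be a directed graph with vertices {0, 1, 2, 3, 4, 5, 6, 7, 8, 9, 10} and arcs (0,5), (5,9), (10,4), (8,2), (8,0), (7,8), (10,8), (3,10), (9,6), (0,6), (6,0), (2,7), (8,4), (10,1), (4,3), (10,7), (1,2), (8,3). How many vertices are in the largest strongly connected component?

{1, 2, 3, 4, 7, 8, 10} are all mutually reachable — one SCC of size 7.
{0, 5, 6, 9} are all mutually reachable — one SCC of size 4.
The largest has 7 vertices.

7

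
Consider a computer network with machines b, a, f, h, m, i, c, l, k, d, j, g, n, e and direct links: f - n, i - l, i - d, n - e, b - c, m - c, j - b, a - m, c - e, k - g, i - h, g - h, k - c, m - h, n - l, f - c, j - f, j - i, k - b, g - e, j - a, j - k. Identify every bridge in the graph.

The edges on the cycle j-i-l-n-f-j are not bridges since each lies on that cycle.
But removing i - d disconnects i from d — this is a bridge.

d-i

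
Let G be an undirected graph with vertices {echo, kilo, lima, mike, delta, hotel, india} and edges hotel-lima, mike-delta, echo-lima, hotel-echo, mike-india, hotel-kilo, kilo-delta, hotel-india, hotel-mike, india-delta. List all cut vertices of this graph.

hotel

Removing hotel increases the component count from 1 to 2, so hotel is a cut vertex.
By contrast removing india leaves 1 component; it is not a cut vertex. No other vertex is a cut vertex either.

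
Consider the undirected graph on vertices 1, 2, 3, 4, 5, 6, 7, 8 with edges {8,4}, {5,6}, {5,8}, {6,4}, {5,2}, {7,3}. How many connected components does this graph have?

3

1 is isolated — a component by itself.
Starting from 3 we can reach 3, 7. That is one component of size 2.
Starting from 2 we can reach 2, 4, 5, 6, 8. That is one component of size 5.
Total: 3 components.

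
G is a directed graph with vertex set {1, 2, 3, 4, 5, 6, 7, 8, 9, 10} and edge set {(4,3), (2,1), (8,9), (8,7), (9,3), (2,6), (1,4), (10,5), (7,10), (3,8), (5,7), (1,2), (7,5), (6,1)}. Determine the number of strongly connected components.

{1, 2, 6} are all mutually reachable — one SCC of size 3.
{5, 7, 10} are all mutually reachable — one SCC of size 3.
{3, 8, 9} are all mutually reachable — one SCC of size 3.
{4} is an SCC by itself.
That gives 4 strongly connected components.

4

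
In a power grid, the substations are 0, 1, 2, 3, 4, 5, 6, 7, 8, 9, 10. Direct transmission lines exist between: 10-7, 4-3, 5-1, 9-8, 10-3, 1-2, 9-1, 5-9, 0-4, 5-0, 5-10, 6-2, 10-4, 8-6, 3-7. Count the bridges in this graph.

0

The edges on the cycle 5-0-4-3-7-10-5 are not bridges since each lies on that cycle.
Every edge lies on some cycle, so there are no bridges.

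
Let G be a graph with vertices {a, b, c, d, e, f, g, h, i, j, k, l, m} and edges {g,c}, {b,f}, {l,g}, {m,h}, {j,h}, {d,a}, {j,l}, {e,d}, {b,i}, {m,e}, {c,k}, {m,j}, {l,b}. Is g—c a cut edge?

Yes

Removing g—c leaves no path between g and c: the component count goes from 1 to 2. So it is a bridge.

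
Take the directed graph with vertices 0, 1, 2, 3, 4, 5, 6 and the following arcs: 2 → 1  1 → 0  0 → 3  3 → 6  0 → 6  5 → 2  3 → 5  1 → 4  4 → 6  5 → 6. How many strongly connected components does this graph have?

3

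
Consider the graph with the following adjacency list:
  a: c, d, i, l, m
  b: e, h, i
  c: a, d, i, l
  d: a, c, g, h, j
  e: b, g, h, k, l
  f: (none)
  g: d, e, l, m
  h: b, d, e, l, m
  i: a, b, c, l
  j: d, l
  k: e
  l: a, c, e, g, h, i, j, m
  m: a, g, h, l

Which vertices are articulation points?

e

Removing e increases the component count from 2 to 3, so e is a cut vertex.
By contrast removing k leaves 2 components; it is not a cut vertex. No other vertex is a cut vertex either.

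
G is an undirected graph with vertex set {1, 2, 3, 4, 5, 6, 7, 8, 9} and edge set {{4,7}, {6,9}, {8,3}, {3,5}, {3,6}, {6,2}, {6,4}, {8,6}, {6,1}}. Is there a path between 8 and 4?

Yes

From 8 we can reach 1, 2, 3, 4, 5, 6, 7, 8, 9, which includes 4.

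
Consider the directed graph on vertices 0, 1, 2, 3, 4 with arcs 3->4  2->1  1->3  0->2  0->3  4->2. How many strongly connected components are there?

2

{1, 2, 3, 4} are all mutually reachable — one SCC of size 4.
{0} is an SCC by itself.
That gives 2 strongly connected components.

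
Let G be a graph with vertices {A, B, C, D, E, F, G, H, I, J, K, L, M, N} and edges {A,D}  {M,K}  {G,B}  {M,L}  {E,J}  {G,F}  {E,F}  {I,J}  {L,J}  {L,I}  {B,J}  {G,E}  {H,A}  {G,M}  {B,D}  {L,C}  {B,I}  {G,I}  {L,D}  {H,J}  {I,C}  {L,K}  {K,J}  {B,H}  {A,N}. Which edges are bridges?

A-N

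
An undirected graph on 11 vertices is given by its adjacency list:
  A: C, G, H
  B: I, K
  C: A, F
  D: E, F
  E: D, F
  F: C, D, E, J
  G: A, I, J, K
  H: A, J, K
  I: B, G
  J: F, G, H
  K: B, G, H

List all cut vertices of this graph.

Removing F increases the component count from 1 to 2, so F is a cut vertex.
By contrast removing A leaves 1 component; it is not a cut vertex. No other vertex is a cut vertex either.

F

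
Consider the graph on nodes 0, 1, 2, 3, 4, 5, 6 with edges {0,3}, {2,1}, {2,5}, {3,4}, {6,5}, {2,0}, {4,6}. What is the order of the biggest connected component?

Starting from 0 we can reach 0, 1, 2, 3, 4, 5, 6. That is one component of size 7.
The largest has 7 vertices.

7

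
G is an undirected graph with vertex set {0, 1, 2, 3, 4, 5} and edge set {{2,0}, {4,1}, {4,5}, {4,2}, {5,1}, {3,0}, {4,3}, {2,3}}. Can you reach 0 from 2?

Yes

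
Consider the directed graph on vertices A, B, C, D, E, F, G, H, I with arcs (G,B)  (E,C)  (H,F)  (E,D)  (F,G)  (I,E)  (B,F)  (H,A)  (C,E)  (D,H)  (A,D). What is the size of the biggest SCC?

3

{B, F, G} are all mutually reachable — one SCC of size 3.
{A, D, H} are all mutually reachable — one SCC of size 3.
{C, E} are all mutually reachable — one SCC of size 2.
{I} is an SCC by itself.
The largest has 3 vertices.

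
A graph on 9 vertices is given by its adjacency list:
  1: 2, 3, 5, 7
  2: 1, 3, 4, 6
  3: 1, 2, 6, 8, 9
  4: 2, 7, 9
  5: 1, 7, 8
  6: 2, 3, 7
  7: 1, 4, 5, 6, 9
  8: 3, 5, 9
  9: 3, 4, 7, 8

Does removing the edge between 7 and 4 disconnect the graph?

No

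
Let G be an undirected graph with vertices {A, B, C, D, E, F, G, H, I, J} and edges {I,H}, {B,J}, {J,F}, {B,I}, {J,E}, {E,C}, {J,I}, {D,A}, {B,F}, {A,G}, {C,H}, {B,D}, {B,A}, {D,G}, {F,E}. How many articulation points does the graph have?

Removing B increases the component count from 1 to 2, so B is a cut vertex.
By contrast removing C leaves 1 component; it is not a cut vertex. No other vertex is a cut vertex either.

1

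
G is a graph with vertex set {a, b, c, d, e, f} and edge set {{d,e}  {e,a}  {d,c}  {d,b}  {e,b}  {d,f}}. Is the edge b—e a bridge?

No

After removing b—e, the path b-d-e still connects them, so the edge is not a bridge.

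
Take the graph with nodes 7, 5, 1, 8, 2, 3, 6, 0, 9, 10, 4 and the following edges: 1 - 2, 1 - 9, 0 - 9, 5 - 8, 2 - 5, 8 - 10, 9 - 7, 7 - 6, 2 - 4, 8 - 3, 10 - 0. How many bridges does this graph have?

4

The edges on the cycle 1-2-5-8-10-0-9-1 are not bridges since each lies on that cycle.
But removing 3 - 8 disconnects 3 from 8; removing 9 - 7 disconnects 9 from 7; removing 2 - 4 disconnects 2 from 4; removing 6 - 7 disconnects 6 from 7 — these are bridges.
That makes 4 bridges.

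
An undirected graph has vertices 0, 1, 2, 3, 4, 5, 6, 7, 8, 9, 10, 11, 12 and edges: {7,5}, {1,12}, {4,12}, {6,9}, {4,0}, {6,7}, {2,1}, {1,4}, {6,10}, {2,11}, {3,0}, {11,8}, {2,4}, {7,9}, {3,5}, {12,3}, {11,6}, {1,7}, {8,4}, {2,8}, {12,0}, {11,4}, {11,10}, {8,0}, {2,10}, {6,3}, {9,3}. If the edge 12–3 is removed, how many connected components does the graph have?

1

12 and 3 are still connected via 12-0-3, so the component count stays at 1.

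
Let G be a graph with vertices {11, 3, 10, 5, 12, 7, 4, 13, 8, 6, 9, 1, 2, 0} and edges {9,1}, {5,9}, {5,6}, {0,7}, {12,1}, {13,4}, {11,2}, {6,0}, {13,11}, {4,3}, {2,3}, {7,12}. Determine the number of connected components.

4

10 is isolated — a component by itself.
8 is isolated — a component by itself.
Starting from 2 we can reach 2, 3, 4, 11, 13. That is one component of size 5.
Starting from 0 we can reach 0, 1, 5, 6, 7, 9, 12. That is one component of size 7.
Total: 4 components.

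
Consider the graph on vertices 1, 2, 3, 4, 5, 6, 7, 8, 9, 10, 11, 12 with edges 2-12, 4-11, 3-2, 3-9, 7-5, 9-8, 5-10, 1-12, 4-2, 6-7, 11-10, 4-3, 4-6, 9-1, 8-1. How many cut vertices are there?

Removing 4 increases the component count from 1 to 2, so 4 is a cut vertex.
By contrast removing 9 leaves 1 component; it is not a cut vertex. No other vertex is a cut vertex either.

1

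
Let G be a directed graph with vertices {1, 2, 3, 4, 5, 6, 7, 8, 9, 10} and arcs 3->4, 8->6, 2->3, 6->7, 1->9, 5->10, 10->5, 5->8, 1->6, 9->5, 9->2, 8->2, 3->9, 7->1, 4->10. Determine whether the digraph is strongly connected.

Yes

From 9 we can reach every vertex (1, 2, 3, 4, 5, 6, 7, 8, 9, 10), and every vertex can reach 9 (1, 2, 3, 4, 5, 6, 7, 8, 9, 10). So the whole graph is one strongly connected component.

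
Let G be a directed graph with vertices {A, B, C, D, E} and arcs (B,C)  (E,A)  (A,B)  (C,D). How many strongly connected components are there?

{D} is an SCC by itself.
{A} is an SCC by itself.
{C} is an SCC by itself.
{B} is an SCC by itself.
{E} is an SCC by itself.
That gives 5 strongly connected components.

5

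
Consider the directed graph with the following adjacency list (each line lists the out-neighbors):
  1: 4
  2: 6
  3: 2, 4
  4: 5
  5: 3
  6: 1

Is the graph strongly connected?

From 2 we can reach every vertex (1, 2, 3, 4, 5, 6), and every vertex can reach 2 (1, 2, 3, 4, 5, 6). So the whole graph is one strongly connected component.

Yes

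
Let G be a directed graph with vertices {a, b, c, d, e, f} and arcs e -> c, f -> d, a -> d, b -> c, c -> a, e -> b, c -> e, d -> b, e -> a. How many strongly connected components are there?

{a, b, c, d, e} are all mutually reachable — one SCC of size 5.
{f} is an SCC by itself.
That gives 2 strongly connected components.

2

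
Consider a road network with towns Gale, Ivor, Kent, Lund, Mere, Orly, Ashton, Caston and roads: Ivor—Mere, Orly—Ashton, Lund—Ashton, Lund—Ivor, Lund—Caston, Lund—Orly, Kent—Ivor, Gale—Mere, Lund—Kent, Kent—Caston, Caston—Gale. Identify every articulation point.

Removing Lund increases the component count from 1 to 2, so Lund is a cut vertex.
By contrast removing Ivor leaves 1 component; it is not a cut vertex. No other vertex is a cut vertex either.

Lund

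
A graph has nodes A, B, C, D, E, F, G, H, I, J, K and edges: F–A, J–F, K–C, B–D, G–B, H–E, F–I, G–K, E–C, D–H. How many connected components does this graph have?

2

Starting from A we can reach A, F, I, J. That is one component of size 4.
Starting from B we can reach B, C, D, E, G, H, K. That is one component of size 7.
Total: 2 components.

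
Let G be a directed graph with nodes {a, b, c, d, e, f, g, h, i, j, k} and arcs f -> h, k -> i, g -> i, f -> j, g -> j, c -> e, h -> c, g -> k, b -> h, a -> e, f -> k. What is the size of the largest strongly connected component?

1

{j} is an SCC by itself.
{e} is an SCC by itself.
{a} is an SCC by itself.
{c} is an SCC by itself.
{g} is an SCC by itself.
(and 6 more singleton SCCs)
The largest has 1 vertex.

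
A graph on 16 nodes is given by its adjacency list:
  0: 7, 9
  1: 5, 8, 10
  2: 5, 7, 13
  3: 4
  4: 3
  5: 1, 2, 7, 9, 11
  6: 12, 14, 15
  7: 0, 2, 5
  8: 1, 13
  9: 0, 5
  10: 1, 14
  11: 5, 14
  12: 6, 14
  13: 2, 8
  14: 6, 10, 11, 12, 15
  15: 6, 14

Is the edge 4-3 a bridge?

Yes

Removing 4-3 leaves no path between 4 and 3: the component count goes from 2 to 3. So it is a bridge.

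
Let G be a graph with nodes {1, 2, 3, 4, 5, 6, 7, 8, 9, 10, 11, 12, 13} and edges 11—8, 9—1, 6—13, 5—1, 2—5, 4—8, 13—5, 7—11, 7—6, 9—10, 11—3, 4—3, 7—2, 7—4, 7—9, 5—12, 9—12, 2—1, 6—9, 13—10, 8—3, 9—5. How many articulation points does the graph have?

Removing 7 increases the component count from 1 to 2, so 7 is a cut vertex.
By contrast removing 3 leaves 1 component; it is not a cut vertex. No other vertex is a cut vertex either.

1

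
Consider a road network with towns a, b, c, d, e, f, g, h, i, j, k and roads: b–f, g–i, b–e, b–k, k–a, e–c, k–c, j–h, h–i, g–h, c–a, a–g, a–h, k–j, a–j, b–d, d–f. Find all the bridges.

The edges on the cycle b-d-f-b are not bridges since each lies on that cycle.
Every edge lies on some cycle, so there are no bridges.

none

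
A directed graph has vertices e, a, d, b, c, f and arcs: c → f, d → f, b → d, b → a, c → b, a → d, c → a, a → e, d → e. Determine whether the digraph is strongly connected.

No

There is no directed path from f to c, so the graph is not strongly connected.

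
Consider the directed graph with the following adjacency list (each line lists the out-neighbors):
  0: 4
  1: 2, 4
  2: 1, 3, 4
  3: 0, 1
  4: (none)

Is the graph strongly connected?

No

There is no directed path from 0 to 1, so the graph is not strongly connected.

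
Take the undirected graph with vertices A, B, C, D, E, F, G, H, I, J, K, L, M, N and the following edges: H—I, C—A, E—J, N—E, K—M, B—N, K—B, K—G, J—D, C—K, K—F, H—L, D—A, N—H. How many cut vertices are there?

3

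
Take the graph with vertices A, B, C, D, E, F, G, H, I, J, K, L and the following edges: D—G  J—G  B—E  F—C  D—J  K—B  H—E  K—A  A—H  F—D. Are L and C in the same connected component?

The component containing L is {L}, and C is not in it.

No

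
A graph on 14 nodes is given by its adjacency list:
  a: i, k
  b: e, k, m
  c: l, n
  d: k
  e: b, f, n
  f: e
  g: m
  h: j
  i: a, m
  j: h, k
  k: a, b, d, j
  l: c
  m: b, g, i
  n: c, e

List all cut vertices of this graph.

b, c, e, j, k, m, n

Removing b increases the component count from 1 to 2, so b is a cut vertex.
Removing c increases the component count from 1 to 2, so c is a cut vertex.
Removing e increases the component count from 1 to 3, so e is a cut vertex.
Likewise j, k, m, n are cut vertices.
By contrast removing a leaves 1 component; it is not a cut vertex. No other vertex is a cut vertex either.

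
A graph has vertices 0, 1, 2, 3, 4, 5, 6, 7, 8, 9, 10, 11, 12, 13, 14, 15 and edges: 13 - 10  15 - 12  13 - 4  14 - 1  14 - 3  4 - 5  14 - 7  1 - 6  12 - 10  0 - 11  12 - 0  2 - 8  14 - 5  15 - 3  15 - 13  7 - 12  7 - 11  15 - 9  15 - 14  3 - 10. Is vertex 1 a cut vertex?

Yes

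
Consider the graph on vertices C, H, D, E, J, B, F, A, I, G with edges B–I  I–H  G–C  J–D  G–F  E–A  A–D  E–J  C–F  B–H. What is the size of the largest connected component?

Starting from B we can reach B, H, I. That is one component of size 3.
Starting from C we can reach C, F, G. That is one component of size 3.
Starting from A we can reach A, D, E, J. That is one component of size 4.
The largest has 4 vertices.

4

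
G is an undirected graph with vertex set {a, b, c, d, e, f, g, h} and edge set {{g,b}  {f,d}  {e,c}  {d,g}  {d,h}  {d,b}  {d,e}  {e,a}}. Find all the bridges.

a-e, c-e, d-e, d-f, d-h

The edges on the cycle d-g-b-d are not bridges since each lies on that cycle.
But removing e - a disconnects e from a; removing e - d disconnects e from d; removing f - d disconnects f from d; removing e - c disconnects e from c — these are bridges.
In total 5 edges are bridges.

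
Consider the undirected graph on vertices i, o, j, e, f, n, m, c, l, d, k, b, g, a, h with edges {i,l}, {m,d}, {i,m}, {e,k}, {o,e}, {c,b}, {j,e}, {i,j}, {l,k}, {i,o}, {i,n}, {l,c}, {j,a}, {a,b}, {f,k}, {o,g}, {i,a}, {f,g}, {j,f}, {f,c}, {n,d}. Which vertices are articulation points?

i

Removing i increases the component count from 2 to 3, so i is a cut vertex.
By contrast removing n leaves 2 components; it is not a cut vertex. No other vertex is a cut vertex either.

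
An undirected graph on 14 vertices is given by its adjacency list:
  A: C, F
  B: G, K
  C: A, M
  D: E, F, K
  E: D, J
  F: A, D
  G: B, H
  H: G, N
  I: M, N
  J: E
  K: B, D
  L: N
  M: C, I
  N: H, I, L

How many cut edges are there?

The edges on the cycle N-H-G-B-K-D-F-A-C-M-I-N are not bridges since each lies on that cycle.
But removing N-L disconnects N from L; removing E-D disconnects E from D; removing E-J disconnects E from J — these are bridges.
That makes 3 bridges.

3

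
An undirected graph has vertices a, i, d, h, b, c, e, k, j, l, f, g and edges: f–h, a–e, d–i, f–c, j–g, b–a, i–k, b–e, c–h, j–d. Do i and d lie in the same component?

From i we can reach d, g, i, j, k, which includes d.

Yes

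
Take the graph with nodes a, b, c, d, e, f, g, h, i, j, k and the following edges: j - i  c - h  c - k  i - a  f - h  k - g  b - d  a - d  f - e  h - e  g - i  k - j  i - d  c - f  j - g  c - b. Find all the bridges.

none

The edges on the cycle c-f-e-h-c are not bridges since each lies on that cycle.
Every edge lies on some cycle, so there are no bridges.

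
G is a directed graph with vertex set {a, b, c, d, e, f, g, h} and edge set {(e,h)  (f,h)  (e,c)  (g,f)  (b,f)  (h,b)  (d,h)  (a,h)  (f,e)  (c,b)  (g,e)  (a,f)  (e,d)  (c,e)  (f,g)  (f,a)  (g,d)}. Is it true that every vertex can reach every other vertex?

From g we can reach every vertex (a, b, c, d, e, f, g, h), and every vertex can reach g (a, b, c, d, e, f, g, h). So the whole graph is one strongly connected component.

Yes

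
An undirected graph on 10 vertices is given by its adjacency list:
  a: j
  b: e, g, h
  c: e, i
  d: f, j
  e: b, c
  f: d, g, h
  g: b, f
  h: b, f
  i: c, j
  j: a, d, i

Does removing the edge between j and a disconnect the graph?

Yes

Removing j-a leaves no path between j and a: the component count goes from 1 to 2. So it is a bridge.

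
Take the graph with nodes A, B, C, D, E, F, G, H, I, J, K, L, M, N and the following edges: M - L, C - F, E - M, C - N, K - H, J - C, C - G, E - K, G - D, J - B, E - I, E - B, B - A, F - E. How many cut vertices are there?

Removing B increases the component count from 1 to 2, so B is a cut vertex.
Removing C increases the component count from 1 to 3, so C is a cut vertex.
Removing E increases the component count from 1 to 4, so E is a cut vertex.
Likewise G, K, M are cut vertices.
By contrast removing L leaves 1 component; it is not a cut vertex. No other vertex is a cut vertex either.

6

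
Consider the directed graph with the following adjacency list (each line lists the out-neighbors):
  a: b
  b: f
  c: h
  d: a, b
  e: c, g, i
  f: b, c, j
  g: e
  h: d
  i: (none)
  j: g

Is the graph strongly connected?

There is no directed path from i to b, so the graph is not strongly connected.

No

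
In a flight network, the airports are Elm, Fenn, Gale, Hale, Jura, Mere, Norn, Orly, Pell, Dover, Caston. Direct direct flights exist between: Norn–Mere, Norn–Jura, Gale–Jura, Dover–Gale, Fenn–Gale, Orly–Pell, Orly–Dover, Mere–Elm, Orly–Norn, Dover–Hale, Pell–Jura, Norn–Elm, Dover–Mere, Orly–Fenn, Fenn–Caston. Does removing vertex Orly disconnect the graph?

Deleting Orly leaves 1 component (was 1) (its neighbors Fenn, Norn, Pell, Dover remain connected to each other), so Orly is not a cut vertex.

No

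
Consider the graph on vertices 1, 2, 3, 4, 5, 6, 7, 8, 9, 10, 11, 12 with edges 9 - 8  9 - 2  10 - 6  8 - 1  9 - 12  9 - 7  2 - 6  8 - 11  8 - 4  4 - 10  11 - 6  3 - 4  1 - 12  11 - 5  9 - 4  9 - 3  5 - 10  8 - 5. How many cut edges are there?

The edges on the cycle 9-3-4-9 are not bridges since each lies on that cycle.
But removing 7 - 9 disconnects 7 from 9 — this is a bridge.

1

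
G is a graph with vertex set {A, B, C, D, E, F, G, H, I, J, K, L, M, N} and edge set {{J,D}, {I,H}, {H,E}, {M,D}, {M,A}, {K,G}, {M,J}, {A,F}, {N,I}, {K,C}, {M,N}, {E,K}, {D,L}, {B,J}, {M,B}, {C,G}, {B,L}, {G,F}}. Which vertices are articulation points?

M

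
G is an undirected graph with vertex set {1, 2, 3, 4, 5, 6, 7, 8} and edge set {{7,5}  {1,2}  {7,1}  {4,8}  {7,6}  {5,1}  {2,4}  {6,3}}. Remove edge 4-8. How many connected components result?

2

Before removal there is 1 component.
4-8 is a bridge — removing it separates 4's side from 8's side.
After removal: 2 components.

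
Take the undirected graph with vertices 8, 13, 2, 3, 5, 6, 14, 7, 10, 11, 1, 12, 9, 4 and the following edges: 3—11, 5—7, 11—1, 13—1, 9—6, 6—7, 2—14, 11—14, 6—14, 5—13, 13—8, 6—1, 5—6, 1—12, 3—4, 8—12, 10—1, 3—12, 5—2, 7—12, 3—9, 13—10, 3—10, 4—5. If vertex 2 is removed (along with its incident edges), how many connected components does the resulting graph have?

With 2 gone, the remaining components are: {1, 3, 4, 5, 6, 7, 8, 9, 10, 11, 12, 13, 14}.
That is 1 component.

1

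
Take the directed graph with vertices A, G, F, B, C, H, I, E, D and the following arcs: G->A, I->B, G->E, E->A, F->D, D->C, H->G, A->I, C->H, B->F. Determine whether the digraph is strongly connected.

Yes

From C we can reach every vertex (A, B, C, D, E, F, G, H, I), and every vertex can reach C (A, B, C, D, E, F, G, H, I). So the whole graph is one strongly connected component.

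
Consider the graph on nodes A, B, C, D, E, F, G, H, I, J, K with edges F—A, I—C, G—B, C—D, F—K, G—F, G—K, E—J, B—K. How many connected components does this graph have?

4

H is isolated — a component by itself.
Starting from E we can reach E, J. That is one component of size 2.
Starting from C we can reach C, D, I. That is one component of size 3.
Starting from A we can reach A, B, F, G, K. That is one component of size 5.
Total: 4 components.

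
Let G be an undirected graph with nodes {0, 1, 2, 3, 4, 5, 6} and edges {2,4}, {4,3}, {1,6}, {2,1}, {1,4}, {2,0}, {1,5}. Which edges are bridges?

0-2, 1-5, 1-6, 3-4

The edges on the cycle 2-1-4-2 are not bridges since each lies on that cycle.
But removing 1—5 disconnects 1 from 5; removing 4—3 disconnects 4 from 3; removing 1—6 disconnects 1 from 6; removing 2—0 disconnects 2 from 0 — these are bridges.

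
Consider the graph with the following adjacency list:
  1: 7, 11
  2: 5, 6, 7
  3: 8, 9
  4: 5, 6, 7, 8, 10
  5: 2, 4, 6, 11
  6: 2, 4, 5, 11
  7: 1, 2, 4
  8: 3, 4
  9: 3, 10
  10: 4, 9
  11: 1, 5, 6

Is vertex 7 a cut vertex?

Deleting 7 leaves 1 component (was 1) (its neighbors 1, 2, 4 remain connected to each other), so 7 is not a cut vertex.

No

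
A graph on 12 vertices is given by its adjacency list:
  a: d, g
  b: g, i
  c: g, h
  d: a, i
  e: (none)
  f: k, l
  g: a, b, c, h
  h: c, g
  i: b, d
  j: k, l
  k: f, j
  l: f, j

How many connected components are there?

e is isolated — a component by itself.
Starting from f we can reach f, j, k, l. That is one component of size 4.
Starting from a we can reach a, b, c, d, g, h, i. That is one component of size 7.
Total: 3 components.

3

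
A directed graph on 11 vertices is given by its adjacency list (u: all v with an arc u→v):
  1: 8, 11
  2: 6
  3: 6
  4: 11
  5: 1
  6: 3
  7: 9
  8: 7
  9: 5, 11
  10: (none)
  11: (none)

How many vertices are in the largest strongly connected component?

{1, 5, 7, 8, 9} are all mutually reachable — one SCC of size 5.
{3, 6} are all mutually reachable — one SCC of size 2.
{11} is an SCC by itself.
{4} is an SCC by itself.
{10} is an SCC by itself.
(and 1 more singleton SCC)
The largest has 5 vertices.

5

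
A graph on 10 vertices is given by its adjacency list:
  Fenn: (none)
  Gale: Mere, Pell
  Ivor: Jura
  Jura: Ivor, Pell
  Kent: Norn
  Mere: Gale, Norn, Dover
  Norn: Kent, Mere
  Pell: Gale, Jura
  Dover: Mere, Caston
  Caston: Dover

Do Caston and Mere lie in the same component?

Yes

From Caston we can reach Gale, Ivor, Jura, Kent, Mere, Norn, Pell, Dover, Caston, which includes Mere.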